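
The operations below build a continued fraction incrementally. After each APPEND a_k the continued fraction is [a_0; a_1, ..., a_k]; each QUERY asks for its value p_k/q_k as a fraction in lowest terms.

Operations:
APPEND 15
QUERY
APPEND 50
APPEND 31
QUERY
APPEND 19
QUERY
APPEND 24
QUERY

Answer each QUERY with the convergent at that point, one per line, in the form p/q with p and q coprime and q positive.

15/1
23296/1551
443375/29519
10664296/710007

APPEND 15: p_0 = 15·1 + 0 = 15, q_0 = 15·0 + 1 = 1 → 15/1
APPEND 50: p_1 = 50·15 + 1 = 751, q_1 = 50·1 + 0 = 50 → 751/50
APPEND 31: p_2 = 31·751 + 15 = 23296, q_2 = 31·50 + 1 = 1551 → 23296/1551
APPEND 19: p_3 = 19·23296 + 751 = 443375, q_3 = 19·1551 + 50 = 29519 → 443375/29519
APPEND 24: p_4 = 24·443375 + 23296 = 10664296, q_4 = 24·29519 + 1551 = 710007 → 10664296/710007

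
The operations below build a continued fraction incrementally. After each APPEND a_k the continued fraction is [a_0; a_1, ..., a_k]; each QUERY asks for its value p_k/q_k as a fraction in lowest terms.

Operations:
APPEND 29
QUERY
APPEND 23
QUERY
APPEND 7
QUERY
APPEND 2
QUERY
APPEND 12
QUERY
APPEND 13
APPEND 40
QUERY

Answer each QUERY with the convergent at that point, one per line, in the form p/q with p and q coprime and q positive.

29/1
668/23
4705/162
10078/347
125641/4326
65862081/2267726

APPEND 29: p_0 = 29·1 + 0 = 29, q_0 = 29·0 + 1 = 1 → 29/1
APPEND 23: p_1 = 23·29 + 1 = 668, q_1 = 23·1 + 0 = 23 → 668/23
APPEND 7: p_2 = 7·668 + 29 = 4705, q_2 = 7·23 + 1 = 162 → 4705/162
APPEND 2: p_3 = 2·4705 + 668 = 10078, q_3 = 2·162 + 23 = 347 → 10078/347
APPEND 12: p_4 = 12·10078 + 4705 = 125641, q_4 = 12·347 + 162 = 4326 → 125641/4326
APPEND 13: p_5 = 13·125641 + 10078 = 1643411, q_5 = 13·4326 + 347 = 56585 → 1643411/56585
APPEND 40: p_6 = 40·1643411 + 125641 = 65862081, q_6 = 40·56585 + 4326 = 2267726 → 65862081/2267726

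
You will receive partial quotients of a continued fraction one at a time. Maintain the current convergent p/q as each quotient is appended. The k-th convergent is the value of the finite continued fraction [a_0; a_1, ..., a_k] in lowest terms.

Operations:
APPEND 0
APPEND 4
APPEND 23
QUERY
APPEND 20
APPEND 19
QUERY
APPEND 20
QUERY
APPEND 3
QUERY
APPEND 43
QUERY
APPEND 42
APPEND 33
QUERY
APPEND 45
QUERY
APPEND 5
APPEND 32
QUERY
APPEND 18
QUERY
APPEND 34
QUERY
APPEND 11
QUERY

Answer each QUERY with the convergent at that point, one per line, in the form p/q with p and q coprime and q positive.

23/93
8782/35509
176101/712044
537085/2171641
23270756/94092607
32294262377/130578110062
1454219715802/5879969013925
235162790640186/950853510763909
4240233624364735/17144893616930049
144403106019041176/583877236486385575
1592674399833817671/6439794494967171374

APPEND 0: p_0 = 0·1 + 0 = 0, q_0 = 0·0 + 1 = 1 → 0/1
APPEND 4: p_1 = 4·0 + 1 = 1, q_1 = 4·1 + 0 = 4 → 1/4
APPEND 23: p_2 = 23·1 + 0 = 23, q_2 = 23·4 + 1 = 93 → 23/93
APPEND 20: p_3 = 20·23 + 1 = 461, q_3 = 20·93 + 4 = 1864 → 461/1864
APPEND 19: p_4 = 19·461 + 23 = 8782, q_4 = 19·1864 + 93 = 35509 → 8782/35509
APPEND 20: p_5 = 20·8782 + 461 = 176101, q_5 = 20·35509 + 1864 = 712044 → 176101/712044
APPEND 3: p_6 = 3·176101 + 8782 = 537085, q_6 = 3·712044 + 35509 = 2171641 → 537085/2171641
APPEND 43: p_7 = 43·537085 + 176101 = 23270756, q_7 = 43·2171641 + 712044 = 94092607 → 23270756/94092607
APPEND 42: p_8 = 42·23270756 + 537085 = 977908837, q_8 = 42·94092607 + 2171641 = 3954061135 → 977908837/3954061135
APPEND 33: p_9 = 33·977908837 + 23270756 = 32294262377, q_9 = 33·3954061135 + 94092607 = 130578110062 → 32294262377/130578110062
APPEND 45: p_10 = 45·32294262377 + 977908837 = 1454219715802, q_10 = 45·130578110062 + 3954061135 = 5879969013925 → 1454219715802/5879969013925
APPEND 5: p_11 = 5·1454219715802 + 32294262377 = 7303392841387, q_11 = 5·5879969013925 + 130578110062 = 29530423179687 → 7303392841387/29530423179687
APPEND 32: p_12 = 32·7303392841387 + 1454219715802 = 235162790640186, q_12 = 32·29530423179687 + 5879969013925 = 950853510763909 → 235162790640186/950853510763909
APPEND 18: p_13 = 18·235162790640186 + 7303392841387 = 4240233624364735, q_13 = 18·950853510763909 + 29530423179687 = 17144893616930049 → 4240233624364735/17144893616930049
APPEND 34: p_14 = 34·4240233624364735 + 235162790640186 = 144403106019041176, q_14 = 34·17144893616930049 + 950853510763909 = 583877236486385575 → 144403106019041176/583877236486385575
APPEND 11: p_15 = 11·144403106019041176 + 4240233624364735 = 1592674399833817671, q_15 = 11·583877236486385575 + 17144893616930049 = 6439794494967171374 → 1592674399833817671/6439794494967171374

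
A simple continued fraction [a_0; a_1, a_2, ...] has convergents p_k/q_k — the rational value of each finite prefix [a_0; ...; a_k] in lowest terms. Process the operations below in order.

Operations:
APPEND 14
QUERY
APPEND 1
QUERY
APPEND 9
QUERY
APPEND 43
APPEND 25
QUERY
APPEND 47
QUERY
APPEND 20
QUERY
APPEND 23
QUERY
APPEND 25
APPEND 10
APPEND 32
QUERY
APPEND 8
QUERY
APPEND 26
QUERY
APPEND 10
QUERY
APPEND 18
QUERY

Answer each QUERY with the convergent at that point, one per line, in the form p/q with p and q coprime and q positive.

APPEND 14: p_0 = 14·1 + 0 = 14, q_0 = 14·0 + 1 = 1 → 14/1
APPEND 1: p_1 = 1·14 + 1 = 15, q_1 = 1·1 + 0 = 1 → 15/1
APPEND 9: p_2 = 9·15 + 14 = 149, q_2 = 9·1 + 1 = 10 → 149/10
APPEND 43: p_3 = 43·149 + 15 = 6422, q_3 = 43·10 + 1 = 431 → 6422/431
APPEND 25: p_4 = 25·6422 + 149 = 160699, q_4 = 25·431 + 10 = 10785 → 160699/10785
APPEND 47: p_5 = 47·160699 + 6422 = 7559275, q_5 = 47·10785 + 431 = 507326 → 7559275/507326
APPEND 20: p_6 = 20·7559275 + 160699 = 151346199, q_6 = 20·507326 + 10785 = 10157305 → 151346199/10157305
APPEND 23: p_7 = 23·151346199 + 7559275 = 3488521852, q_7 = 23·10157305 + 507326 = 234125341 → 3488521852/234125341
APPEND 25: p_8 = 25·3488521852 + 151346199 = 87364392499, q_8 = 25·234125341 + 10157305 = 5863290830 → 87364392499/5863290830
APPEND 10: p_9 = 10·87364392499 + 3488521852 = 877132446842, q_9 = 10·5863290830 + 234125341 = 58867033641 → 877132446842/58867033641
APPEND 32: p_10 = 32·877132446842 + 87364392499 = 28155602691443, q_10 = 32·58867033641 + 5863290830 = 1889608367342 → 28155602691443/1889608367342
APPEND 8: p_11 = 8·28155602691443 + 877132446842 = 226121953978386, q_11 = 8·1889608367342 + 58867033641 = 15175733972377 → 226121953978386/15175733972377
APPEND 26: p_12 = 26·226121953978386 + 28155602691443 = 5907326406129479, q_12 = 26·15175733972377 + 1889608367342 = 396458691649144 → 5907326406129479/396458691649144
APPEND 10: p_13 = 10·5907326406129479 + 226121953978386 = 59299386015273176, q_13 = 10·396458691649144 + 15175733972377 = 3979762650463817 → 59299386015273176/3979762650463817
APPEND 18: p_14 = 18·59299386015273176 + 5907326406129479 = 1073296274681046647, q_14 = 18·3979762650463817 + 396458691649144 = 72032186399997850 → 1073296274681046647/72032186399997850

14/1
15/1
149/10
160699/10785
7559275/507326
151346199/10157305
3488521852/234125341
28155602691443/1889608367342
226121953978386/15175733972377
5907326406129479/396458691649144
59299386015273176/3979762650463817
1073296274681046647/72032186399997850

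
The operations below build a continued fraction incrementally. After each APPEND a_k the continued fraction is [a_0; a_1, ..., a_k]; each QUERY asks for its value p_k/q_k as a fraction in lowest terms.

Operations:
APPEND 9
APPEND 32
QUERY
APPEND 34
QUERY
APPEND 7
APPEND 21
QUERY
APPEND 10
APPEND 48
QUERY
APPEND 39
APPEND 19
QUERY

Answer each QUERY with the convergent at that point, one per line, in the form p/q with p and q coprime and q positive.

APPEND 9: p_0 = 9·1 + 0 = 9, q_0 = 9·0 + 1 = 1 → 9/1
APPEND 32: p_1 = 32·9 + 1 = 289, q_1 = 32·1 + 0 = 32 → 289/32
APPEND 34: p_2 = 34·289 + 9 = 9835, q_2 = 34·32 + 1 = 1089 → 9835/1089
APPEND 7: p_3 = 7·9835 + 289 = 69134, q_3 = 7·1089 + 32 = 7655 → 69134/7655
APPEND 21: p_4 = 21·69134 + 9835 = 1461649, q_4 = 21·7655 + 1089 = 161844 → 1461649/161844
APPEND 10: p_5 = 10·1461649 + 69134 = 14685624, q_5 = 10·161844 + 7655 = 1626095 → 14685624/1626095
APPEND 48: p_6 = 48·14685624 + 1461649 = 706371601, q_6 = 48·1626095 + 161844 = 78214404 → 706371601/78214404
APPEND 39: p_7 = 39·706371601 + 14685624 = 27563178063, q_7 = 39·78214404 + 1626095 = 3051987851 → 27563178063/3051987851
APPEND 19: p_8 = 19·27563178063 + 706371601 = 524406754798, q_8 = 19·3051987851 + 78214404 = 58065983573 → 524406754798/58065983573

289/32
9835/1089
1461649/161844
706371601/78214404
524406754798/58065983573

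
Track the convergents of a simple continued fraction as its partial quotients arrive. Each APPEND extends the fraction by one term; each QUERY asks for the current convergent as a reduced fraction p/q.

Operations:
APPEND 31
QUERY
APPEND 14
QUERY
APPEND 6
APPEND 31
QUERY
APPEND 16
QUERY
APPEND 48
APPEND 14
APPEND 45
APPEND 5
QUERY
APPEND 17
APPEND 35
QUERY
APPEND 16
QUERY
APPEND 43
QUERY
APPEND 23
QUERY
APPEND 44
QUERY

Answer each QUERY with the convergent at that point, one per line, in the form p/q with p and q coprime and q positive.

31/1
435/14
82306/2649
1319537/42469
201276455220/6478037203
121363478092865/3906056102348
1945277426675487/62608314153715
83768292825138806/2696063564712093
1928616012404868025/62072070302531854
84942872838639331906/2733867156876113669

APPEND 31: p_0 = 31·1 + 0 = 31, q_0 = 31·0 + 1 = 1 → 31/1
APPEND 14: p_1 = 14·31 + 1 = 435, q_1 = 14·1 + 0 = 14 → 435/14
APPEND 6: p_2 = 6·435 + 31 = 2641, q_2 = 6·14 + 1 = 85 → 2641/85
APPEND 31: p_3 = 31·2641 + 435 = 82306, q_3 = 31·85 + 14 = 2649 → 82306/2649
APPEND 16: p_4 = 16·82306 + 2641 = 1319537, q_4 = 16·2649 + 85 = 42469 → 1319537/42469
APPEND 48: p_5 = 48·1319537 + 82306 = 63420082, q_5 = 48·42469 + 2649 = 2041161 → 63420082/2041161
APPEND 14: p_6 = 14·63420082 + 1319537 = 889200685, q_6 = 14·2041161 + 42469 = 28618723 → 889200685/28618723
APPEND 45: p_7 = 45·889200685 + 63420082 = 40077450907, q_7 = 45·28618723 + 2041161 = 1289883696 → 40077450907/1289883696
APPEND 5: p_8 = 5·40077450907 + 889200685 = 201276455220, q_8 = 5·1289883696 + 28618723 = 6478037203 → 201276455220/6478037203
APPEND 17: p_9 = 17·201276455220 + 40077450907 = 3461777189647, q_9 = 17·6478037203 + 1289883696 = 111416516147 → 3461777189647/111416516147
APPEND 35: p_10 = 35·3461777189647 + 201276455220 = 121363478092865, q_10 = 35·111416516147 + 6478037203 = 3906056102348 → 121363478092865/3906056102348
APPEND 16: p_11 = 16·121363478092865 + 3461777189647 = 1945277426675487, q_11 = 16·3906056102348 + 111416516147 = 62608314153715 → 1945277426675487/62608314153715
APPEND 43: p_12 = 43·1945277426675487 + 121363478092865 = 83768292825138806, q_12 = 43·62608314153715 + 3906056102348 = 2696063564712093 → 83768292825138806/2696063564712093
APPEND 23: p_13 = 23·83768292825138806 + 1945277426675487 = 1928616012404868025, q_13 = 23·2696063564712093 + 62608314153715 = 62072070302531854 → 1928616012404868025/62072070302531854
APPEND 44: p_14 = 44·1928616012404868025 + 83768292825138806 = 84942872838639331906, q_14 = 44·62072070302531854 + 2696063564712093 = 2733867156876113669 → 84942872838639331906/2733867156876113669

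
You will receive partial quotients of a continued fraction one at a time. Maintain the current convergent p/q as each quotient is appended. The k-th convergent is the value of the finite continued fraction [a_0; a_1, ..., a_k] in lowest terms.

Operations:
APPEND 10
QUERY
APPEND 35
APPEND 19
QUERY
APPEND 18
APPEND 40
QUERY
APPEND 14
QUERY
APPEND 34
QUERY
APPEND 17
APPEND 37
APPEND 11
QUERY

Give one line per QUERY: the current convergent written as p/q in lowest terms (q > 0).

10/1
6679/666
4829599/481586
67734959/6754227
2307818205/230125304
16060048933407/1601436211504

APPEND 10: p_0 = 10·1 + 0 = 10, q_0 = 10·0 + 1 = 1 → 10/1
APPEND 35: p_1 = 35·10 + 1 = 351, q_1 = 35·1 + 0 = 35 → 351/35
APPEND 19: p_2 = 19·351 + 10 = 6679, q_2 = 19·35 + 1 = 666 → 6679/666
APPEND 18: p_3 = 18·6679 + 351 = 120573, q_3 = 18·666 + 35 = 12023 → 120573/12023
APPEND 40: p_4 = 40·120573 + 6679 = 4829599, q_4 = 40·12023 + 666 = 481586 → 4829599/481586
APPEND 14: p_5 = 14·4829599 + 120573 = 67734959, q_5 = 14·481586 + 12023 = 6754227 → 67734959/6754227
APPEND 34: p_6 = 34·67734959 + 4829599 = 2307818205, q_6 = 34·6754227 + 481586 = 230125304 → 2307818205/230125304
APPEND 17: p_7 = 17·2307818205 + 67734959 = 39300644444, q_7 = 17·230125304 + 6754227 = 3918884395 → 39300644444/3918884395
APPEND 37: p_8 = 37·39300644444 + 2307818205 = 1456431662633, q_8 = 37·3918884395 + 230125304 = 145228847919 → 1456431662633/145228847919
APPEND 11: p_9 = 11·1456431662633 + 39300644444 = 16060048933407, q_9 = 11·145228847919 + 3918884395 = 1601436211504 → 16060048933407/1601436211504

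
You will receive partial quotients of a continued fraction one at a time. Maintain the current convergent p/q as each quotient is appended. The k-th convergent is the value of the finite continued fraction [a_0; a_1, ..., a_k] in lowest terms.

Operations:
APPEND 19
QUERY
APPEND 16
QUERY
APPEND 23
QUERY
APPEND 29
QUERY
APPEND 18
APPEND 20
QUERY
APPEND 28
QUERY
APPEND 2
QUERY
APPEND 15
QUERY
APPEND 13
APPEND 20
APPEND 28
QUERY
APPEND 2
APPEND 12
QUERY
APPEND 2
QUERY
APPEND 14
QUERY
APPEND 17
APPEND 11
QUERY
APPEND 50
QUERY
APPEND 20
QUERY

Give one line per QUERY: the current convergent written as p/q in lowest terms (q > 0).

19/1
305/16
7034/369
204291/10717
73889731/3876217
2072596740/108727351
4219083211/221330919
65358844905/3428691136
480859009230876/25225614452215
12227191712985000/641432141363887
25433244484616177/1334214826637080
368292614497611478/19320439714283007
69518777214881735811/3646919029378213196
3482225268435030801853/182675733158880107999
69714024145915497772871/3657161582206980373176

APPEND 19: p_0 = 19·1 + 0 = 19, q_0 = 19·0 + 1 = 1 → 19/1
APPEND 16: p_1 = 16·19 + 1 = 305, q_1 = 16·1 + 0 = 16 → 305/16
APPEND 23: p_2 = 23·305 + 19 = 7034, q_2 = 23·16 + 1 = 369 → 7034/369
APPEND 29: p_3 = 29·7034 + 305 = 204291, q_3 = 29·369 + 16 = 10717 → 204291/10717
APPEND 18: p_4 = 18·204291 + 7034 = 3684272, q_4 = 18·10717 + 369 = 193275 → 3684272/193275
APPEND 20: p_5 = 20·3684272 + 204291 = 73889731, q_5 = 20·193275 + 10717 = 3876217 → 73889731/3876217
APPEND 28: p_6 = 28·73889731 + 3684272 = 2072596740, q_6 = 28·3876217 + 193275 = 108727351 → 2072596740/108727351
APPEND 2: p_7 = 2·2072596740 + 73889731 = 4219083211, q_7 = 2·108727351 + 3876217 = 221330919 → 4219083211/221330919
APPEND 15: p_8 = 15·4219083211 + 2072596740 = 65358844905, q_8 = 15·221330919 + 108727351 = 3428691136 → 65358844905/3428691136
APPEND 13: p_9 = 13·65358844905 + 4219083211 = 853884066976, q_9 = 13·3428691136 + 221330919 = 44794315687 → 853884066976/44794315687
APPEND 20: p_10 = 20·853884066976 + 65358844905 = 17143040184425, q_10 = 20·44794315687 + 3428691136 = 899315004876 → 17143040184425/899315004876
APPEND 28: p_11 = 28·17143040184425 + 853884066976 = 480859009230876, q_11 = 28·899315004876 + 44794315687 = 25225614452215 → 480859009230876/25225614452215
APPEND 2: p_12 = 2·480859009230876 + 17143040184425 = 978861058646177, q_12 = 2·25225614452215 + 899315004876 = 51350543909306 → 978861058646177/51350543909306
APPEND 12: p_13 = 12·978861058646177 + 480859009230876 = 12227191712985000, q_13 = 12·51350543909306 + 25225614452215 = 641432141363887 → 12227191712985000/641432141363887
APPEND 2: p_14 = 2·12227191712985000 + 978861058646177 = 25433244484616177, q_14 = 2·641432141363887 + 51350543909306 = 1334214826637080 → 25433244484616177/1334214826637080
APPEND 14: p_15 = 14·25433244484616177 + 12227191712985000 = 368292614497611478, q_15 = 14·1334214826637080 + 641432141363887 = 19320439714283007 → 368292614497611478/19320439714283007
APPEND 17: p_16 = 17·368292614497611478 + 25433244484616177 = 6286407690944011303, q_16 = 17·19320439714283007 + 1334214826637080 = 329781689969448199 → 6286407690944011303/329781689969448199
APPEND 11: p_17 = 11·6286407690944011303 + 368292614497611478 = 69518777214881735811, q_17 = 11·329781689969448199 + 19320439714283007 = 3646919029378213196 → 69518777214881735811/3646919029378213196
APPEND 50: p_18 = 50·69518777214881735811 + 6286407690944011303 = 3482225268435030801853, q_18 = 50·3646919029378213196 + 329781689969448199 = 182675733158880107999 → 3482225268435030801853/182675733158880107999
APPEND 20: p_19 = 20·3482225268435030801853 + 69518777214881735811 = 69714024145915497772871, q_19 = 20·182675733158880107999 + 3646919029378213196 = 3657161582206980373176 → 69714024145915497772871/3657161582206980373176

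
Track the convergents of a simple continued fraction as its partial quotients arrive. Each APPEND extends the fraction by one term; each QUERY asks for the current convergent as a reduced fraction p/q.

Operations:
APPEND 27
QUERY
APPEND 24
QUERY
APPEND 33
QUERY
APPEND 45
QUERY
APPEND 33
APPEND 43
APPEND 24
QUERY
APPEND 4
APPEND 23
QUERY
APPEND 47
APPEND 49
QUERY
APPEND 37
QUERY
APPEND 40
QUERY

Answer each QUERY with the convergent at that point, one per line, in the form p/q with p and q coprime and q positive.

27/1
649/24
21444/793
965629/35709
32962653729/1218960286
3097085448053/114530346815
7142212786093324/264119321580887
264407569324241667/9777802751375147
10583444985755760004/391376229376586767

APPEND 27: p_0 = 27·1 + 0 = 27, q_0 = 27·0 + 1 = 1 → 27/1
APPEND 24: p_1 = 24·27 + 1 = 649, q_1 = 24·1 + 0 = 24 → 649/24
APPEND 33: p_2 = 33·649 + 27 = 21444, q_2 = 33·24 + 1 = 793 → 21444/793
APPEND 45: p_3 = 45·21444 + 649 = 965629, q_3 = 45·793 + 24 = 35709 → 965629/35709
APPEND 33: p_4 = 33·965629 + 21444 = 31887201, q_4 = 33·35709 + 793 = 1179190 → 31887201/1179190
APPEND 43: p_5 = 43·31887201 + 965629 = 1372115272, q_5 = 43·1179190 + 35709 = 50740879 → 1372115272/50740879
APPEND 24: p_6 = 24·1372115272 + 31887201 = 32962653729, q_6 = 24·50740879 + 1179190 = 1218960286 → 32962653729/1218960286
APPEND 4: p_7 = 4·32962653729 + 1372115272 = 133222730188, q_7 = 4·1218960286 + 50740879 = 4926582023 → 133222730188/4926582023
APPEND 23: p_8 = 23·133222730188 + 32962653729 = 3097085448053, q_8 = 23·4926582023 + 1218960286 = 114530346815 → 3097085448053/114530346815
APPEND 47: p_9 = 47·3097085448053 + 133222730188 = 145696238788679, q_9 = 47·114530346815 + 4926582023 = 5387852882328 → 145696238788679/5387852882328
APPEND 49: p_10 = 49·145696238788679 + 3097085448053 = 7142212786093324, q_10 = 49·5387852882328 + 114530346815 = 264119321580887 → 7142212786093324/264119321580887
APPEND 37: p_11 = 37·7142212786093324 + 145696238788679 = 264407569324241667, q_11 = 37·264119321580887 + 5387852882328 = 9777802751375147 → 264407569324241667/9777802751375147
APPEND 40: p_12 = 40·264407569324241667 + 7142212786093324 = 10583444985755760004, q_12 = 40·9777802751375147 + 264119321580887 = 391376229376586767 → 10583444985755760004/391376229376586767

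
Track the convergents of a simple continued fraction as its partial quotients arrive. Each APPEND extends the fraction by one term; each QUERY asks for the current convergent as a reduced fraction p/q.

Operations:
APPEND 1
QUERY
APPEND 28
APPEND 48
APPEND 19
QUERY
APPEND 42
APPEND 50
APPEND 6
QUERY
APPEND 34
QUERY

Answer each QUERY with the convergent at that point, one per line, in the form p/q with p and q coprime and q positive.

APPEND 1: p_0 = 1·1 + 0 = 1, q_0 = 1·0 + 1 = 1 → 1/1
APPEND 28: p_1 = 28·1 + 1 = 29, q_1 = 28·1 + 0 = 28 → 29/28
APPEND 48: p_2 = 48·29 + 1 = 1393, q_2 = 48·28 + 1 = 1345 → 1393/1345
APPEND 19: p_3 = 19·1393 + 29 = 26496, q_3 = 19·1345 + 28 = 25583 → 26496/25583
APPEND 42: p_4 = 42·26496 + 1393 = 1114225, q_4 = 42·25583 + 1345 = 1075831 → 1114225/1075831
APPEND 50: p_5 = 50·1114225 + 26496 = 55737746, q_5 = 50·1075831 + 25583 = 53817133 → 55737746/53817133
APPEND 6: p_6 = 6·55737746 + 1114225 = 335540701, q_6 = 6·53817133 + 1075831 = 323978629 → 335540701/323978629
APPEND 34: p_7 = 34·335540701 + 55737746 = 11464121580, q_7 = 34·323978629 + 53817133 = 11069090519 → 11464121580/11069090519

1/1
26496/25583
335540701/323978629
11464121580/11069090519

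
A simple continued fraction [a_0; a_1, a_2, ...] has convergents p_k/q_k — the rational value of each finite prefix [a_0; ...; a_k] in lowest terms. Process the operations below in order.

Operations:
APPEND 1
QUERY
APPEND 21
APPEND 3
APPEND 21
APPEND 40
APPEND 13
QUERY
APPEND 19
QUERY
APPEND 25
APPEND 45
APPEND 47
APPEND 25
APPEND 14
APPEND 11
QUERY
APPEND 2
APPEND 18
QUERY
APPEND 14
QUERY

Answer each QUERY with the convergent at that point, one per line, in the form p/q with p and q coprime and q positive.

APPEND 1: p_0 = 1·1 + 0 = 1, q_0 = 1·0 + 1 = 1 → 1/1
APPEND 21: p_1 = 21·1 + 1 = 22, q_1 = 21·1 + 0 = 21 → 22/21
APPEND 3: p_2 = 3·22 + 1 = 67, q_2 = 3·21 + 1 = 64 → 67/64
APPEND 21: p_3 = 21·67 + 22 = 1429, q_3 = 21·64 + 21 = 1365 → 1429/1365
APPEND 40: p_4 = 40·1429 + 67 = 57227, q_4 = 40·1365 + 64 = 54664 → 57227/54664
APPEND 13: p_5 = 13·57227 + 1429 = 745380, q_5 = 13·54664 + 1365 = 711997 → 745380/711997
APPEND 19: p_6 = 19·745380 + 57227 = 14219447, q_6 = 19·711997 + 54664 = 13582607 → 14219447/13582607
APPEND 25: p_7 = 25·14219447 + 745380 = 356231555, q_7 = 25·13582607 + 711997 = 340277172 → 356231555/340277172
APPEND 45: p_8 = 45·356231555 + 14219447 = 16044639422, q_8 = 45·340277172 + 13582607 = 15326055347 → 16044639422/15326055347
APPEND 47: p_9 = 47·16044639422 + 356231555 = 754454284389, q_9 = 47·15326055347 + 340277172 = 720664878481 → 754454284389/720664878481
APPEND 25: p_10 = 25·754454284389 + 16044639422 = 18877401749147, q_10 = 25·720664878481 + 15326055347 = 18031948017372 → 18877401749147/18031948017372
APPEND 14: p_11 = 14·18877401749147 + 754454284389 = 265038078772447, q_11 = 14·18031948017372 + 720664878481 = 253167937121689 → 265038078772447/253167937121689
APPEND 11: p_12 = 11·265038078772447 + 18877401749147 = 2934296268246064, q_12 = 11·253167937121689 + 18031948017372 = 2802879256355951 → 2934296268246064/2802879256355951
APPEND 2: p_13 = 2·2934296268246064 + 265038078772447 = 6133630615264575, q_13 = 2·2802879256355951 + 253167937121689 = 5858926449833591 → 6133630615264575/5858926449833591
APPEND 18: p_14 = 18·6133630615264575 + 2934296268246064 = 113339647343008414, q_14 = 18·5858926449833591 + 2802879256355951 = 108263555353360589 → 113339647343008414/108263555353360589
APPEND 14: p_15 = 14·113339647343008414 + 6133630615264575 = 1592888693417382371, q_15 = 14·108263555353360589 + 5858926449833591 = 1521548701396881837 → 1592888693417382371/1521548701396881837

1/1
745380/711997
14219447/13582607
2934296268246064/2802879256355951
113339647343008414/108263555353360589
1592888693417382371/1521548701396881837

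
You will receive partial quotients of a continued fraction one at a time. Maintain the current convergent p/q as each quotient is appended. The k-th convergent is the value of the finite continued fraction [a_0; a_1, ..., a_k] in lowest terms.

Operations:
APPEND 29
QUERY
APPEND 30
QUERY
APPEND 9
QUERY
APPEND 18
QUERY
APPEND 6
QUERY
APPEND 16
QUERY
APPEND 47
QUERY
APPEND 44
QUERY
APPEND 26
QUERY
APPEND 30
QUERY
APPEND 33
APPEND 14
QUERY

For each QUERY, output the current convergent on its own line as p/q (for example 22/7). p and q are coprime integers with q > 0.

APPEND 29: p_0 = 29·1 + 0 = 29, q_0 = 29·0 + 1 = 1 → 29/1
APPEND 30: p_1 = 30·29 + 1 = 871, q_1 = 30·1 + 0 = 30 → 871/30
APPEND 9: p_2 = 9·871 + 29 = 7868, q_2 = 9·30 + 1 = 271 → 7868/271
APPEND 18: p_3 = 18·7868 + 871 = 142495, q_3 = 18·271 + 30 = 4908 → 142495/4908
APPEND 6: p_4 = 6·142495 + 7868 = 862838, q_4 = 6·4908 + 271 = 29719 → 862838/29719
APPEND 16: p_5 = 16·862838 + 142495 = 13947903, q_5 = 16·29719 + 4908 = 480412 → 13947903/480412
APPEND 47: p_6 = 47·13947903 + 862838 = 656414279, q_6 = 47·480412 + 29719 = 22609083 → 656414279/22609083
APPEND 44: p_7 = 44·656414279 + 13947903 = 28896176179, q_7 = 44·22609083 + 480412 = 995280064 → 28896176179/995280064
APPEND 26: p_8 = 26·28896176179 + 656414279 = 751956994933, q_8 = 26·995280064 + 22609083 = 25899890747 → 751956994933/25899890747
APPEND 30: p_9 = 30·751956994933 + 28896176179 = 22587606024169, q_9 = 30·25899890747 + 995280064 = 777992002474 → 22587606024169/777992002474
APPEND 33: p_10 = 33·22587606024169 + 751956994933 = 746142955792510, q_10 = 33·777992002474 + 25899890747 = 25699635972389 → 746142955792510/25699635972389
APPEND 14: p_11 = 14·746142955792510 + 22587606024169 = 10468588987119309, q_11 = 14·25699635972389 + 777992002474 = 360572895615920 → 10468588987119309/360572895615920

29/1
871/30
7868/271
142495/4908
862838/29719
13947903/480412
656414279/22609083
28896176179/995280064
751956994933/25899890747
22587606024169/777992002474
10468588987119309/360572895615920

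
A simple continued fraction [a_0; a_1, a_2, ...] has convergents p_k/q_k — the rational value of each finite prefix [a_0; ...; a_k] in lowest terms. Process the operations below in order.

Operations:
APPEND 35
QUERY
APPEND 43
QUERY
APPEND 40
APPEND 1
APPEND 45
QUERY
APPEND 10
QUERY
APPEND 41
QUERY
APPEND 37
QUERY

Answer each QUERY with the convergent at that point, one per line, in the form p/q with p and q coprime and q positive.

35/1
1506/43
2840420/81101
28465981/812774
1169945641/33404835
43316454698/1236791669

APPEND 35: p_0 = 35·1 + 0 = 35, q_0 = 35·0 + 1 = 1 → 35/1
APPEND 43: p_1 = 43·35 + 1 = 1506, q_1 = 43·1 + 0 = 43 → 1506/43
APPEND 40: p_2 = 40·1506 + 35 = 60275, q_2 = 40·43 + 1 = 1721 → 60275/1721
APPEND 1: p_3 = 1·60275 + 1506 = 61781, q_3 = 1·1721 + 43 = 1764 → 61781/1764
APPEND 45: p_4 = 45·61781 + 60275 = 2840420, q_4 = 45·1764 + 1721 = 81101 → 2840420/81101
APPEND 10: p_5 = 10·2840420 + 61781 = 28465981, q_5 = 10·81101 + 1764 = 812774 → 28465981/812774
APPEND 41: p_6 = 41·28465981 + 2840420 = 1169945641, q_6 = 41·812774 + 81101 = 33404835 → 1169945641/33404835
APPEND 37: p_7 = 37·1169945641 + 28465981 = 43316454698, q_7 = 37·33404835 + 812774 = 1236791669 → 43316454698/1236791669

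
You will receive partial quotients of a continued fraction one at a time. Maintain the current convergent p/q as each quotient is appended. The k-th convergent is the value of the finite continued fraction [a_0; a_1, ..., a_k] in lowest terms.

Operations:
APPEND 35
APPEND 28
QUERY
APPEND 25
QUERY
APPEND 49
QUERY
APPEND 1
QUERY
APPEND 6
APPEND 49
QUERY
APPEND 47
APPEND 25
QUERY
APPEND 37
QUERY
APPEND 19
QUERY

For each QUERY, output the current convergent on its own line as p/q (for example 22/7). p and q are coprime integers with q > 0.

981/28
24560/701
1204421/34377
1228981/35078
421566024/12032483
495976101899/14156321133
18370937951698/524349653467
349543797184161/9976799737006

APPEND 35: p_0 = 35·1 + 0 = 35, q_0 = 35·0 + 1 = 1 → 35/1
APPEND 28: p_1 = 28·35 + 1 = 981, q_1 = 28·1 + 0 = 28 → 981/28
APPEND 25: p_2 = 25·981 + 35 = 24560, q_2 = 25·28 + 1 = 701 → 24560/701
APPEND 49: p_3 = 49·24560 + 981 = 1204421, q_3 = 49·701 + 28 = 34377 → 1204421/34377
APPEND 1: p_4 = 1·1204421 + 24560 = 1228981, q_4 = 1·34377 + 701 = 35078 → 1228981/35078
APPEND 6: p_5 = 6·1228981 + 1204421 = 8578307, q_5 = 6·35078 + 34377 = 244845 → 8578307/244845
APPEND 49: p_6 = 49·8578307 + 1228981 = 421566024, q_6 = 49·244845 + 35078 = 12032483 → 421566024/12032483
APPEND 47: p_7 = 47·421566024 + 8578307 = 19822181435, q_7 = 47·12032483 + 244845 = 565771546 → 19822181435/565771546
APPEND 25: p_8 = 25·19822181435 + 421566024 = 495976101899, q_8 = 25·565771546 + 12032483 = 14156321133 → 495976101899/14156321133
APPEND 37: p_9 = 37·495976101899 + 19822181435 = 18370937951698, q_9 = 37·14156321133 + 565771546 = 524349653467 → 18370937951698/524349653467
APPEND 19: p_10 = 19·18370937951698 + 495976101899 = 349543797184161, q_10 = 19·524349653467 + 14156321133 = 9976799737006 → 349543797184161/9976799737006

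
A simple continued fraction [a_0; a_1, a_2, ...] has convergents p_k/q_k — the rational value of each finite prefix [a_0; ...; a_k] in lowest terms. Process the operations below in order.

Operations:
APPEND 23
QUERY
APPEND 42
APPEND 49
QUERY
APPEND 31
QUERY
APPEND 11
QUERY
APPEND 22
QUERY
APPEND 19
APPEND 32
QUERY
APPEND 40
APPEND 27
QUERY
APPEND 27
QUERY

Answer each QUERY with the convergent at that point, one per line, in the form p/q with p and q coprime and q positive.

23/1
47406/2059
1470553/63871
16223489/704640
358387311/15565951
218777024047/9502212639
236682253719553/10279896220902
6399178756972209/277937582927623

APPEND 23: p_0 = 23·1 + 0 = 23, q_0 = 23·0 + 1 = 1 → 23/1
APPEND 42: p_1 = 42·23 + 1 = 967, q_1 = 42·1 + 0 = 42 → 967/42
APPEND 49: p_2 = 49·967 + 23 = 47406, q_2 = 49·42 + 1 = 2059 → 47406/2059
APPEND 31: p_3 = 31·47406 + 967 = 1470553, q_3 = 31·2059 + 42 = 63871 → 1470553/63871
APPEND 11: p_4 = 11·1470553 + 47406 = 16223489, q_4 = 11·63871 + 2059 = 704640 → 16223489/704640
APPEND 22: p_5 = 22·16223489 + 1470553 = 358387311, q_5 = 22·704640 + 63871 = 15565951 → 358387311/15565951
APPEND 19: p_6 = 19·358387311 + 16223489 = 6825582398, q_6 = 19·15565951 + 704640 = 296457709 → 6825582398/296457709
APPEND 32: p_7 = 32·6825582398 + 358387311 = 218777024047, q_7 = 32·296457709 + 15565951 = 9502212639 → 218777024047/9502212639
APPEND 40: p_8 = 40·218777024047 + 6825582398 = 8757906544278, q_8 = 40·9502212639 + 296457709 = 380384963269 → 8757906544278/380384963269
APPEND 27: p_9 = 27·8757906544278 + 218777024047 = 236682253719553, q_9 = 27·380384963269 + 9502212639 = 10279896220902 → 236682253719553/10279896220902
APPEND 27: p_10 = 27·236682253719553 + 8757906544278 = 6399178756972209, q_10 = 27·10279896220902 + 380384963269 = 277937582927623 → 6399178756972209/277937582927623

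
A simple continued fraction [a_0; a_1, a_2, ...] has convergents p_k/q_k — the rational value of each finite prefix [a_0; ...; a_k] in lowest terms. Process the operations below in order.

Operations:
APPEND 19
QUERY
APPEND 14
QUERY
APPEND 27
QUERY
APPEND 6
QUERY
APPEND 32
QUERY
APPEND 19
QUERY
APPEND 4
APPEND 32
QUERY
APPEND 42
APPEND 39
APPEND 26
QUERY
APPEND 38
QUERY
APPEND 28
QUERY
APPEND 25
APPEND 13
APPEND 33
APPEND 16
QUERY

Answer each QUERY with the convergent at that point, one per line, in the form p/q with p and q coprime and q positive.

19/1
267/14
7228/379
43635/2288
1403548/73595
26711047/1400593
3490638599/183031537
149006551530984/7813154348777
5667974336502857/297200075305382
158852287973610980/8329415262899473
27497322732492066530221/1441821345972305504068

APPEND 19: p_0 = 19·1 + 0 = 19, q_0 = 19·0 + 1 = 1 → 19/1
APPEND 14: p_1 = 14·19 + 1 = 267, q_1 = 14·1 + 0 = 14 → 267/14
APPEND 27: p_2 = 27·267 + 19 = 7228, q_2 = 27·14 + 1 = 379 → 7228/379
APPEND 6: p_3 = 6·7228 + 267 = 43635, q_3 = 6·379 + 14 = 2288 → 43635/2288
APPEND 32: p_4 = 32·43635 + 7228 = 1403548, q_4 = 32·2288 + 379 = 73595 → 1403548/73595
APPEND 19: p_5 = 19·1403548 + 43635 = 26711047, q_5 = 19·73595 + 2288 = 1400593 → 26711047/1400593
APPEND 4: p_6 = 4·26711047 + 1403548 = 108247736, q_6 = 4·1400593 + 73595 = 5675967 → 108247736/5675967
APPEND 32: p_7 = 32·108247736 + 26711047 = 3490638599, q_7 = 32·5675967 + 1400593 = 183031537 → 3490638599/183031537
APPEND 42: p_8 = 42·3490638599 + 108247736 = 146715068894, q_8 = 42·183031537 + 5675967 = 7693000521 → 146715068894/7693000521
APPEND 39: p_9 = 39·146715068894 + 3490638599 = 5725378325465, q_9 = 39·7693000521 + 183031537 = 300210051856 → 5725378325465/300210051856
APPEND 26: p_10 = 26·5725378325465 + 146715068894 = 149006551530984, q_10 = 26·300210051856 + 7693000521 = 7813154348777 → 149006551530984/7813154348777
APPEND 38: p_11 = 38·149006551530984 + 5725378325465 = 5667974336502857, q_11 = 38·7813154348777 + 300210051856 = 297200075305382 → 5667974336502857/297200075305382
APPEND 28: p_12 = 28·5667974336502857 + 149006551530984 = 158852287973610980, q_12 = 28·297200075305382 + 7813154348777 = 8329415262899473 → 158852287973610980/8329415262899473
APPEND 25: p_13 = 25·158852287973610980 + 5667974336502857 = 3976975173676777357, q_13 = 25·8329415262899473 + 297200075305382 = 208532581647792207 → 3976975173676777357/208532581647792207
APPEND 13: p_14 = 13·3976975173676777357 + 158852287973610980 = 51859529545771716621, q_14 = 13·208532581647792207 + 8329415262899473 = 2719252976684198164 → 51859529545771716621/2719252976684198164
APPEND 33: p_15 = 33·51859529545771716621 + 3976975173676777357 = 1715341450184143425850, q_15 = 33·2719252976684198164 + 208532581647792207 = 89943880812226331619 → 1715341450184143425850/89943880812226331619
APPEND 16: p_16 = 16·1715341450184143425850 + 51859529545771716621 = 27497322732492066530221, q_16 = 16·89943880812226331619 + 2719252976684198164 = 1441821345972305504068 → 27497322732492066530221/1441821345972305504068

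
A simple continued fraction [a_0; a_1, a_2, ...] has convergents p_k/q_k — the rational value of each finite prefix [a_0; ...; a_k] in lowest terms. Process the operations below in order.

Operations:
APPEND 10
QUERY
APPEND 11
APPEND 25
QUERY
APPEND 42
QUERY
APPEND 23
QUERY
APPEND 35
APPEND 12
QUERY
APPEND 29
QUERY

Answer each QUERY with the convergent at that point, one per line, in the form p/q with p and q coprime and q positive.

APPEND 10: p_0 = 10·1 + 0 = 10, q_0 = 10·0 + 1 = 1 → 10/1
APPEND 11: p_1 = 11·10 + 1 = 111, q_1 = 11·1 + 0 = 11 → 111/11
APPEND 25: p_2 = 25·111 + 10 = 2785, q_2 = 25·11 + 1 = 276 → 2785/276
APPEND 42: p_3 = 42·2785 + 111 = 117081, q_3 = 42·276 + 11 = 11603 → 117081/11603
APPEND 23: p_4 = 23·117081 + 2785 = 2695648, q_4 = 23·11603 + 276 = 267145 → 2695648/267145
APPEND 35: p_5 = 35·2695648 + 117081 = 94464761, q_5 = 35·267145 + 11603 = 9361678 → 94464761/9361678
APPEND 12: p_6 = 12·94464761 + 2695648 = 1136272780, q_6 = 12·9361678 + 267145 = 112607281 → 1136272780/112607281
APPEND 29: p_7 = 29·1136272780 + 94464761 = 33046375381, q_7 = 29·112607281 + 9361678 = 3274972827 → 33046375381/3274972827

10/1
2785/276
117081/11603
2695648/267145
1136272780/112607281
33046375381/3274972827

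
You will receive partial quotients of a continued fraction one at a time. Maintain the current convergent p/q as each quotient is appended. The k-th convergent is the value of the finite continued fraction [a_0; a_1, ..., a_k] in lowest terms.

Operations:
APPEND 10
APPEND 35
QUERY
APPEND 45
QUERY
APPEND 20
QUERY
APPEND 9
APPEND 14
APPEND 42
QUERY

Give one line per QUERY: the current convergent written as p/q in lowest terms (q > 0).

351/35
15805/1576
316451/31555
1700106838/169526629

APPEND 10: p_0 = 10·1 + 0 = 10, q_0 = 10·0 + 1 = 1 → 10/1
APPEND 35: p_1 = 35·10 + 1 = 351, q_1 = 35·1 + 0 = 35 → 351/35
APPEND 45: p_2 = 45·351 + 10 = 15805, q_2 = 45·35 + 1 = 1576 → 15805/1576
APPEND 20: p_3 = 20·15805 + 351 = 316451, q_3 = 20·1576 + 35 = 31555 → 316451/31555
APPEND 9: p_4 = 9·316451 + 15805 = 2863864, q_4 = 9·31555 + 1576 = 285571 → 2863864/285571
APPEND 14: p_5 = 14·2863864 + 316451 = 40410547, q_5 = 14·285571 + 31555 = 4029549 → 40410547/4029549
APPEND 42: p_6 = 42·40410547 + 2863864 = 1700106838, q_6 = 42·4029549 + 285571 = 169526629 → 1700106838/169526629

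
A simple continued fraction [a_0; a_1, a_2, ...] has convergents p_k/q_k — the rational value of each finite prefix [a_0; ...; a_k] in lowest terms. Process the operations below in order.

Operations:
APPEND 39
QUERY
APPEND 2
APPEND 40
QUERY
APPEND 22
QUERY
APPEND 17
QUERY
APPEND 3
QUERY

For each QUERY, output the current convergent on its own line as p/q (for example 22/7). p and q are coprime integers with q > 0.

39/1
3199/81
70457/1784
1200968/30409
3673361/93011

APPEND 39: p_0 = 39·1 + 0 = 39, q_0 = 39·0 + 1 = 1 → 39/1
APPEND 2: p_1 = 2·39 + 1 = 79, q_1 = 2·1 + 0 = 2 → 79/2
APPEND 40: p_2 = 40·79 + 39 = 3199, q_2 = 40·2 + 1 = 81 → 3199/81
APPEND 22: p_3 = 22·3199 + 79 = 70457, q_3 = 22·81 + 2 = 1784 → 70457/1784
APPEND 17: p_4 = 17·70457 + 3199 = 1200968, q_4 = 17·1784 + 81 = 30409 → 1200968/30409
APPEND 3: p_5 = 3·1200968 + 70457 = 3673361, q_5 = 3·30409 + 1784 = 93011 → 3673361/93011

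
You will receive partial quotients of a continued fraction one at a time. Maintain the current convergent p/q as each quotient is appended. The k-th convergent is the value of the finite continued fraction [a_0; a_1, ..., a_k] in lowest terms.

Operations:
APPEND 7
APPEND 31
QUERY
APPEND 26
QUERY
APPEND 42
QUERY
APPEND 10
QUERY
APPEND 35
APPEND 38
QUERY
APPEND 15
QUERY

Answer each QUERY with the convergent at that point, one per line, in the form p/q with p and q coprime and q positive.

218/31
5675/807
238568/33925
2391355/340057
3191959089/453905017
47963322328/6820511175

APPEND 7: p_0 = 7·1 + 0 = 7, q_0 = 7·0 + 1 = 1 → 7/1
APPEND 31: p_1 = 31·7 + 1 = 218, q_1 = 31·1 + 0 = 31 → 218/31
APPEND 26: p_2 = 26·218 + 7 = 5675, q_2 = 26·31 + 1 = 807 → 5675/807
APPEND 42: p_3 = 42·5675 + 218 = 238568, q_3 = 42·807 + 31 = 33925 → 238568/33925
APPEND 10: p_4 = 10·238568 + 5675 = 2391355, q_4 = 10·33925 + 807 = 340057 → 2391355/340057
APPEND 35: p_5 = 35·2391355 + 238568 = 83935993, q_5 = 35·340057 + 33925 = 11935920 → 83935993/11935920
APPEND 38: p_6 = 38·83935993 + 2391355 = 3191959089, q_6 = 38·11935920 + 340057 = 453905017 → 3191959089/453905017
APPEND 15: p_7 = 15·3191959089 + 83935993 = 47963322328, q_7 = 15·453905017 + 11935920 = 6820511175 → 47963322328/6820511175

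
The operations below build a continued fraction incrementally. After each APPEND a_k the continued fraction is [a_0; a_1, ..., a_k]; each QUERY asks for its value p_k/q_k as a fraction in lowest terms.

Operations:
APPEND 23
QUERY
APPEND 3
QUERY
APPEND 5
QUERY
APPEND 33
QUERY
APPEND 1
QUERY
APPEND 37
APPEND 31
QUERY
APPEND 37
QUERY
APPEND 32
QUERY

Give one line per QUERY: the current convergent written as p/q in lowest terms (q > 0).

23/1
70/3
373/16
12379/531
12752/547
15023045/644417
556336868/23864199
17817802821/764298785

APPEND 23: p_0 = 23·1 + 0 = 23, q_0 = 23·0 + 1 = 1 → 23/1
APPEND 3: p_1 = 3·23 + 1 = 70, q_1 = 3·1 + 0 = 3 → 70/3
APPEND 5: p_2 = 5·70 + 23 = 373, q_2 = 5·3 + 1 = 16 → 373/16
APPEND 33: p_3 = 33·373 + 70 = 12379, q_3 = 33·16 + 3 = 531 → 12379/531
APPEND 1: p_4 = 1·12379 + 373 = 12752, q_4 = 1·531 + 16 = 547 → 12752/547
APPEND 37: p_5 = 37·12752 + 12379 = 484203, q_5 = 37·547 + 531 = 20770 → 484203/20770
APPEND 31: p_6 = 31·484203 + 12752 = 15023045, q_6 = 31·20770 + 547 = 644417 → 15023045/644417
APPEND 37: p_7 = 37·15023045 + 484203 = 556336868, q_7 = 37·644417 + 20770 = 23864199 → 556336868/23864199
APPEND 32: p_8 = 32·556336868 + 15023045 = 17817802821, q_8 = 32·23864199 + 644417 = 764298785 → 17817802821/764298785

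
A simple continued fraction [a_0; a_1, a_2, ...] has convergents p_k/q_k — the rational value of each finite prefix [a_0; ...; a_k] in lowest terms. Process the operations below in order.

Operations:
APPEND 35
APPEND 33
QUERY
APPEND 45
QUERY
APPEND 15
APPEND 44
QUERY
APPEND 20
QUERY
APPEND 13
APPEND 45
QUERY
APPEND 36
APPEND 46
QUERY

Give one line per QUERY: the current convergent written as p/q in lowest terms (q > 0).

1156/33
52055/1486
34459219/983698
689966361/19696283
405870952401/11586288248
672942353136409/19210303254278

APPEND 35: p_0 = 35·1 + 0 = 35, q_0 = 35·0 + 1 = 1 → 35/1
APPEND 33: p_1 = 33·35 + 1 = 1156, q_1 = 33·1 + 0 = 33 → 1156/33
APPEND 45: p_2 = 45·1156 + 35 = 52055, q_2 = 45·33 + 1 = 1486 → 52055/1486
APPEND 15: p_3 = 15·52055 + 1156 = 781981, q_3 = 15·1486 + 33 = 22323 → 781981/22323
APPEND 44: p_4 = 44·781981 + 52055 = 34459219, q_4 = 44·22323 + 1486 = 983698 → 34459219/983698
APPEND 20: p_5 = 20·34459219 + 781981 = 689966361, q_5 = 20·983698 + 22323 = 19696283 → 689966361/19696283
APPEND 13: p_6 = 13·689966361 + 34459219 = 9004021912, q_6 = 13·19696283 + 983698 = 257035377 → 9004021912/257035377
APPEND 45: p_7 = 45·9004021912 + 689966361 = 405870952401, q_7 = 45·257035377 + 19696283 = 11586288248 → 405870952401/11586288248
APPEND 36: p_8 = 36·405870952401 + 9004021912 = 14620358308348, q_8 = 36·11586288248 + 257035377 = 417363412305 → 14620358308348/417363412305
APPEND 46: p_9 = 46·14620358308348 + 405870952401 = 672942353136409, q_9 = 46·417363412305 + 11586288248 = 19210303254278 → 672942353136409/19210303254278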